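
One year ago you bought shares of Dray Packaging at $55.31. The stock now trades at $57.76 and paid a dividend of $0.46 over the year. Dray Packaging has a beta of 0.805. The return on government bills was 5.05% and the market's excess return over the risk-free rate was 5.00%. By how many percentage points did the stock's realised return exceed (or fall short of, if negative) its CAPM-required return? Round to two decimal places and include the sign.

-3.81%

Realised HPR = (P1 + D1 − P0) / P0 = (57.76 + 0.46 − 55.31) / 55.31 = 2.91 / 55.31 = 5.2613%
CAPM required = R_f + β·MRP = 5.05% + 0.805 × 5.00% = 9.07500%
α = realised − required = 5.2613% − 9.07500% = -3.81%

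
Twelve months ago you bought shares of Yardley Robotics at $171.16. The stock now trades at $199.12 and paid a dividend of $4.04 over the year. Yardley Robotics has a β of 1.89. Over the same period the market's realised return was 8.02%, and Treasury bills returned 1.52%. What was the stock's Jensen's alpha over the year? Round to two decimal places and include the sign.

+4.89%

Realised HPR = (P1 + D1 − P0) / P0 = (199.12 + 4.04 − 171.16) / 171.16 = 32.00 / 171.16 = 18.6960%
MRP = 8.02% − 1.52% = 6.50%
CAPM required = R_f + β·MRP = 1.52% + 1.89 × 6.50% = 13.8050%
α = realised − required = 18.6960% − 13.8050% = +4.89%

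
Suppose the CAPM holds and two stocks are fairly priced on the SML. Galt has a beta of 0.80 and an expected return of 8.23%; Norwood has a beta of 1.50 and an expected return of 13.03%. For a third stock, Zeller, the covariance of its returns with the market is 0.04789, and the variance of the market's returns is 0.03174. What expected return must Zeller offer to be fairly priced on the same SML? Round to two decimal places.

MRP = (13.03% − 8.23%) / (1.50 − 0.80) = 6.8571%
R_f = 8.23% − 0.80 × 6.8571% = 2.7443%
β_Zeller = Cov / Var(R_m) = 0.04789 / 0.03174 = 1.5088
E(R_Zeller) = R_f + β × MRP = 2.7443% + 1.5088 × 6.8571% = 13.09%

13.09%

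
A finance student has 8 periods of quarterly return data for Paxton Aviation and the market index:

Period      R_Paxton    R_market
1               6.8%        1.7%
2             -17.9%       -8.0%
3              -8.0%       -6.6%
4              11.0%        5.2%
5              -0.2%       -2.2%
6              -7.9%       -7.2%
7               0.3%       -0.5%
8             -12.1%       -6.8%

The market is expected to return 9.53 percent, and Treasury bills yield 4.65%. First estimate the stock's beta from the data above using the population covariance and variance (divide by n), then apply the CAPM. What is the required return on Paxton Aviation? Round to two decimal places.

Mean R_i = (6.8 − 17.9 − 8.0 + 11.0 − 0.2 − 7.9 + 0.3 − 12.1) / 8 = -3.5000%
Mean R_m = (1.7 − 8.0 − 6.6 + 5.2 − 2.2 − 7.2 − 0.5 − 6.8) / 8 = -3.0500%
Σ(R_i − R̄_i)(R_m − R̄_m) = 318.8100  ⇒  Cov = 318.8100 / 8 = 39.8513
Σ(R_m − R̄_m)² = 166.2400  ⇒  Var(R_m) = 166.2400 / 8 = 20.7800
β = Cov / Var(R_m) = 39.8513 / 20.7800 = 1.9178
MRP = 9.53% − 4.65% = 4.88%
E(R) = R_f + β × MRP = 4.65% + 1.9178 × 4.88% = 14.01%

14.01%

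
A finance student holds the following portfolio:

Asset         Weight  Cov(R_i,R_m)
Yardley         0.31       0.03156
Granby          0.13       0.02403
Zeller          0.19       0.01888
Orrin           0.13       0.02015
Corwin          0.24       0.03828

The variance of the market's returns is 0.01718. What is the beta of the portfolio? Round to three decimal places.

1.647

β_Yardley = 0.03156 / 0.01718 = 1.8370
β_Granby = 0.02403 / 0.01718 = 1.3987
β_Zeller = 0.01888 / 0.01718 = 1.0990
β_Orrin = 0.02015 / 0.01718 = 1.1729
β_Corwin = 0.03828 / 0.01718 = 2.2282
β_P = Σ w_i β_i = 0.31×1.8370 + 0.13×1.3987 + 0.19×1.0990 + 0.13×1.1729 + 0.24×2.2282 = 1.6474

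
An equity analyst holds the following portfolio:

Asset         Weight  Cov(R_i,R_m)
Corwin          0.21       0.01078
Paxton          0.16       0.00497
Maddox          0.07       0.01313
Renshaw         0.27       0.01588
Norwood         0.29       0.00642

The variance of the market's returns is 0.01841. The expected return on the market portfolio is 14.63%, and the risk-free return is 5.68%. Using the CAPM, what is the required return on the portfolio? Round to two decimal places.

10.60%

β_Corwin = 0.01078 / 0.01841 = 0.5856
β_Paxton = 0.00497 / 0.01841 = 0.2700
β_Maddox = 0.01313 / 0.01841 = 0.7132
β_Renshaw = 0.01588 / 0.01841 = 0.8626
β_Norwood = 0.00642 / 0.01841 = 0.3487
β_P = Σ w_i β_i = 0.21×0.5856 + 0.16×0.2700 + 0.07×0.7132 + 0.27×0.8626 + 0.29×0.3487 = 0.5501
MRP = 14.63% − 5.68% = 8.95%
E(R_P) = R_f + β_P × MRP = 5.68% + 0.5501 × 8.95% = 10.60%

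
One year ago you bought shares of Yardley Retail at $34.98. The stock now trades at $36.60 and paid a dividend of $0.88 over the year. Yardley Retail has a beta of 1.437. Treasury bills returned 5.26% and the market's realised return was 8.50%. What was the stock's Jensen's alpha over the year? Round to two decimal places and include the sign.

Realised HPR = (P1 + D1 − P0) / P0 = (36.60 + 0.88 − 34.98) / 34.98 = 2.50 / 34.98 = 7.1469%
MRP = 8.50% − 5.26% = 3.24%
CAPM required = R_f + β·MRP = 5.26% + 1.437 × 3.24% = 9.91588%
α = realised − required = 7.1469% − 9.91588% = -2.77%

-2.77%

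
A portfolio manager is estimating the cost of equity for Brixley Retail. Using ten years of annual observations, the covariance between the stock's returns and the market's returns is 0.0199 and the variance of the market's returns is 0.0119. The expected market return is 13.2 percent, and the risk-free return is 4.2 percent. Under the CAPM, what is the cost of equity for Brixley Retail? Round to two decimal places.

β = Cov(R_i, R_m) / Var(R_m) = 0.0199 / 0.0119 = 1.6723
MRP = 13.2% − 4.2% = 9.00%
E(R) = R_f + β × MRP = 4.2% + 1.6723 × 9.0% = 19.25%

19.25%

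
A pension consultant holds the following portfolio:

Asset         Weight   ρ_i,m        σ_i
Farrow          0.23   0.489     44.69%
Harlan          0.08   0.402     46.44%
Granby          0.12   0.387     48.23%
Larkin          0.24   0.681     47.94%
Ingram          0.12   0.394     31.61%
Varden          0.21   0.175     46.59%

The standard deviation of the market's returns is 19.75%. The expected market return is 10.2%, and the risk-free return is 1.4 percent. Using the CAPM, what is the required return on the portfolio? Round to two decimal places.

β_Farrow = 0.489 × 44.69% / 19.75% = 1.1065
β_Harlan = 0.402 × 46.44% / 19.75% = 0.9453
β_Granby = 0.387 × 48.23% / 19.75% = 0.9451
β_Larkin = 0.681 × 47.94% / 19.75% = 1.6530
β_Ingram = 0.394 × 31.61% / 19.75% = 0.6306
β_Varden = 0.175 × 46.59% / 19.75% = 0.4128
β_P = Σ w_i β_i = 0.23×1.1065 + 0.08×0.9453 + 0.12×0.9451 + 0.24×1.6530 + 0.12×0.6306 + 0.21×0.4128 = 1.0026
MRP = 10.2% − 1.4% = 8.80%
E(R_P) = R_f + β_P × MRP = 1.4% + 1.0026 × 8.8% = 10.22%

10.22%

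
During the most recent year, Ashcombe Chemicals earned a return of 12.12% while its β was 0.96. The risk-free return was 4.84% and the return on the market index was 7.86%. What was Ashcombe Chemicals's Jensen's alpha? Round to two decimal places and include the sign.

+4.38%

Market excess return = 7.86% − 4.84% = 3.02%
CAPM benchmark = R_f + β(R_m − R_f) = 4.84% + 0.96 × 3.02% = 7.7392%
α = actual − benchmark = 12.12% − 7.7392% = +4.38%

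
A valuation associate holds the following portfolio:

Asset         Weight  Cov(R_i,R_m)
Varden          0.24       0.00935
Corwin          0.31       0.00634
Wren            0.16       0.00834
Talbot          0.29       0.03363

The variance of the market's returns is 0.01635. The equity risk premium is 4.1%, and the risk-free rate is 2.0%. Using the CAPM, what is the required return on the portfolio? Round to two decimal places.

β_Varden = 0.00935 / 0.01635 = 0.5719
β_Corwin = 0.00634 / 0.01635 = 0.3878
β_Wren = 0.00834 / 0.01635 = 0.5101
β_Talbot = 0.03363 / 0.01635 = 2.0569
β_P = Σ w_i β_i = 0.24×0.5719 + 0.31×0.3878 + 0.16×0.5101 + 0.29×2.0569 = 0.9356
E(R_P) = R_f + β_P × MRP = 2.0% + 0.9356 × 4.1% = 5.84%

5.84%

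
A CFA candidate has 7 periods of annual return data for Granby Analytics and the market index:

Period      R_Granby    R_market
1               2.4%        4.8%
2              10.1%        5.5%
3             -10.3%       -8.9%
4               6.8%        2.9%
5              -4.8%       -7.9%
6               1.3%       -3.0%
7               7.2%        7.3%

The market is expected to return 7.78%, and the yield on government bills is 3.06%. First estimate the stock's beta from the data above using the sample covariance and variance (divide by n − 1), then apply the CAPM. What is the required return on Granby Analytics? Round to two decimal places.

7.75%

Mean R_i = (2.4 + 10.1 − 10.3 + 6.8 − 4.8 + 1.3 + 7.2) / 7 = 1.8143%
Mean R_m = (4.8 + 5.5 − 8.9 + 2.9 − 7.9 − 3.0 + 7.3) / 7 = 0.1000%
Σ(R_i − R̄_i)(R_m − R̄_m) = 263.7700  ⇒  Cov = 263.7700 / 6 = 43.9617
Σ(R_m − R̄_m)² = 265.5400  ⇒  Var(R_m) = 265.5400 / 6 = 44.2567
β = Cov / Var(R_m) = 43.9617 / 44.2567 = 0.9933
MRP = 7.78% − 3.06% = 4.72%
E(R) = R_f + β × MRP = 3.06% + 0.9933 × 4.72% = 7.75%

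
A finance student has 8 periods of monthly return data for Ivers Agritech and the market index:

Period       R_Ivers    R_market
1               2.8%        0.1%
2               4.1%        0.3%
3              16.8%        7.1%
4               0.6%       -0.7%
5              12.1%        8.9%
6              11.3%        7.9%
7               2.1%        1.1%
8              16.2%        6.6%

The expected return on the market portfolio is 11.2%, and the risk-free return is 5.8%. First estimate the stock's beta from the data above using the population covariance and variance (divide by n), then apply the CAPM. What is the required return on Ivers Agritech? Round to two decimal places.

13.71%

Mean R_i = (2.8 + 4.1 + 16.8 + 0.6 + 12.1 + 11.3 + 2.1 + 16.2) / 8 = 8.2500%
Mean R_m = (0.1 + 0.3 + 7.1 − 0.7 + 8.9 + 7.9 + 1.1 + 6.6) / 8 = 3.9125%
Σ(R_i − R̄_i)(R_m − R̄_m) = 168.3350  ⇒  Cov = 168.3350 / 8 = 21.0419
Σ(R_m − R̄_m)² = 114.9288  ⇒  Var(R_m) = 114.9288 / 8 = 14.3661
β = Cov / Var(R_m) = 21.0419 / 14.3661 = 1.4647
MRP = 11.2% − 5.8% = 5.40%
E(R) = R_f + β × MRP = 5.8% + 1.4647 × 5.4% = 13.71%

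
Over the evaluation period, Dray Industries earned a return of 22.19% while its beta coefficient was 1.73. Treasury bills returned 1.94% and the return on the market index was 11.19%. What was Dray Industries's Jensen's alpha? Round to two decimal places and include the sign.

Market excess return = 11.19% − 1.94% = 9.25%
CAPM benchmark = R_f + β(R_m − R_f) = 1.94% + 1.73 × 9.25% = 17.9425%
α = actual − benchmark = 22.19% − 17.9425% = +4.25%

+4.25%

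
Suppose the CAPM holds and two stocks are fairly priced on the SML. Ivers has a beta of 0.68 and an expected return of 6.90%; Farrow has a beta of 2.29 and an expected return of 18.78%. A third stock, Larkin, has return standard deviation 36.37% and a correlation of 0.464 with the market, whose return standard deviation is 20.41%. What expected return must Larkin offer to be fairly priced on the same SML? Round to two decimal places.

7.98%

MRP = (18.78% − 6.90%) / (2.29 − 0.68) = 7.3789%
R_f = 6.90% − 0.68 × 7.3789% = 1.8823%
β_Larkin = ρ·σ_i/σ_m = 0.464 × 36.37 / 20.41 = 0.8268
E(R_Larkin) = R_f + β × MRP = 1.8823% + 0.8268 × 7.3789% = 7.98%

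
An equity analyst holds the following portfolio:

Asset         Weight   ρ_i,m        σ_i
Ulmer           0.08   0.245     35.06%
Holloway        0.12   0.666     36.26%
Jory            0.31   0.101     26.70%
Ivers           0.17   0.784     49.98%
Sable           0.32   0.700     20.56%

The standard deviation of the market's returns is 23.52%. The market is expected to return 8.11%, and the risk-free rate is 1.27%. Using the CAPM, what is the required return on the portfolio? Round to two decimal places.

β_Ulmer = 0.245 × 35.06% / 23.52% = 0.3652
β_Holloway = 0.666 × 36.26% / 23.52% = 1.0268
β_Jory = 0.101 × 26.70% / 23.52% = 0.1147
β_Ivers = 0.784 × 49.98% / 23.52% = 1.6660
β_Sable = 0.700 × 20.56% / 23.52% = 0.6119
β_P = Σ w_i β_i = 0.08×0.3652 + 0.12×1.0268 + 0.31×0.1147 + 0.17×1.6660 + 0.32×0.6119 = 0.6670
MRP = 8.11% − 1.27% = 6.84%
E(R_P) = R_f + β_P × MRP = 1.27% + 0.6670 × 6.84% = 5.83%

5.83%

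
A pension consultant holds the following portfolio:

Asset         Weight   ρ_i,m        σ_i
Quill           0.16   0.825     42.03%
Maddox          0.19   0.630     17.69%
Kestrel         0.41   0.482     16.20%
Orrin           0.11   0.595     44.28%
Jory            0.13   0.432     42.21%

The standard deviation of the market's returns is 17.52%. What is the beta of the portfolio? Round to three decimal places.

0.921

β_Quill = 0.825 × 42.03% / 17.52% = 1.9792
β_Maddox = 0.630 × 17.69% / 17.52% = 0.6361
β_Kestrel = 0.482 × 16.20% / 17.52% = 0.4457
β_Orrin = 0.595 × 44.28% / 17.52% = 1.5038
β_Jory = 0.432 × 42.21% / 17.52% = 1.0408
β_P = Σ w_i β_i = 0.16×1.9792 + 0.19×0.6361 + 0.41×0.4457 + 0.11×1.5038 + 0.13×1.0408 = 0.9210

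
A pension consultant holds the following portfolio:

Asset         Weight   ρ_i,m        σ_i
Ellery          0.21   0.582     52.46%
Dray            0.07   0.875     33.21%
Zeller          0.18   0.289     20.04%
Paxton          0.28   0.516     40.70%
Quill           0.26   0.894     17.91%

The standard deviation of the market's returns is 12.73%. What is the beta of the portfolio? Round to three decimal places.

1.534

β_Ellery = 0.582 × 52.46% / 12.73% = 2.3984
β_Dray = 0.875 × 33.21% / 12.73% = 2.2827
β_Zeller = 0.289 × 20.04% / 12.73% = 0.4550
β_Paxton = 0.516 × 40.70% / 12.73% = 1.6497
β_Quill = 0.894 × 17.91% / 12.73% = 1.2578
β_P = Σ w_i β_i = 0.21×2.3984 + 0.07×2.2827 + 0.18×0.4550 + 0.28×1.6497 + 0.26×1.2578 = 1.5343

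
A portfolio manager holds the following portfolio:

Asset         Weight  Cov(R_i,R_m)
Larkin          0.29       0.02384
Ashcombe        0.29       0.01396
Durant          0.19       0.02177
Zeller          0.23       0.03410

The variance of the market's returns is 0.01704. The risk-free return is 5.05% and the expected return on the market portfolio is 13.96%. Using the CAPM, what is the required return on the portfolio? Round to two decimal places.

17.05%

β_Larkin = 0.02384 / 0.01704 = 1.3991
β_Ashcombe = 0.01396 / 0.01704 = 0.8192
β_Durant = 0.02177 / 0.01704 = 1.2776
β_Zeller = 0.03410 / 0.01704 = 2.0012
β_P = Σ w_i β_i = 0.29×1.3991 + 0.29×0.8192 + 0.19×1.2776 + 0.23×2.0012 = 1.3463
MRP = 13.96% − 5.05% = 8.91%
E(R_P) = R_f + β_P × MRP = 5.05% + 1.3463 × 8.91% = 17.05%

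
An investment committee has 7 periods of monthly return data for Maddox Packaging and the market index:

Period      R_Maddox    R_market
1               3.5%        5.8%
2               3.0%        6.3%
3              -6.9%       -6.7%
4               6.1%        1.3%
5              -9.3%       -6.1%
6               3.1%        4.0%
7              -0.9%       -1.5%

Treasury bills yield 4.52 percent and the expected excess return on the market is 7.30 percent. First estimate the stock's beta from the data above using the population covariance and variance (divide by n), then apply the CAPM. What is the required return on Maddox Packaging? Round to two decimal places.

Mean R_i = (3.5 + 3.0 − 6.9 + 6.1 − 9.3 + 3.1 − 0.9) / 7 = -0.2000%
Mean R_m = (5.8 + 6.3 − 6.7 + 1.3 − 6.1 + 4.0 − 1.5) / 7 = 0.4429%
Σ(R_i − R̄_i)(R_m − R̄_m) = 164.4600  ⇒  Cov = 164.4600 / 7 = 23.4943
Σ(R_m − R̄_m)² = 173.9971  ⇒  Var(R_m) = 173.9971 / 7 = 24.8567
β = Cov / Var(R_m) = 23.4943 / 24.8567 = 0.9452
E(R) = R_f + β × MRP = 4.52% + 0.9452 × 7.30% = 11.42%

11.42%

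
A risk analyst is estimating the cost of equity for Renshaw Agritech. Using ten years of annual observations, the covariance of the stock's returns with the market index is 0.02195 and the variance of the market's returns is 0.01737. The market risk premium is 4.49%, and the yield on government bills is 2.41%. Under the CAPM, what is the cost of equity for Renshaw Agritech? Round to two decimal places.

β = Cov(R_i, R_m) / Var(R_m) = 0.02195 / 0.01737 = 1.2637
E(R) = R_f + β × MRP = 2.41% + 1.2637 × 4.49% = 8.08%

8.08%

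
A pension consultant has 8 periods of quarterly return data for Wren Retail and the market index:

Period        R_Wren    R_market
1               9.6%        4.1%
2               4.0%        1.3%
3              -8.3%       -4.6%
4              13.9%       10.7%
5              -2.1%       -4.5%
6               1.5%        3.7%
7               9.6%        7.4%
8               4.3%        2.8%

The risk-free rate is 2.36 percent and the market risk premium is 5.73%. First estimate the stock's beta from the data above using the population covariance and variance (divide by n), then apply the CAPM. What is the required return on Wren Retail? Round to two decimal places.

Mean R_i = (9.6 + 4.0 − 8.3 + 13.9 − 2.1 + 1.5 + 9.6 + 4.3) / 8 = 4.0625%
Mean R_m = (4.1 + 1.3 − 4.6 + 10.7 − 4.5 + 3.7 + 7.4 + 2.8) / 8 = 2.6125%
Σ(R_i − R̄_i)(R_m − R̄_m) = 244.6438  ⇒  Cov = 244.6438 / 8 = 30.5805
Σ(R_m − R̄_m)² = 196.0888  ⇒  Var(R_m) = 196.0888 / 8 = 24.5111
β = Cov / Var(R_m) = 30.5805 / 24.5111 = 1.2476
E(R) = R_f + β × MRP = 2.36% + 1.2476 × 5.73% = 9.51%

9.51%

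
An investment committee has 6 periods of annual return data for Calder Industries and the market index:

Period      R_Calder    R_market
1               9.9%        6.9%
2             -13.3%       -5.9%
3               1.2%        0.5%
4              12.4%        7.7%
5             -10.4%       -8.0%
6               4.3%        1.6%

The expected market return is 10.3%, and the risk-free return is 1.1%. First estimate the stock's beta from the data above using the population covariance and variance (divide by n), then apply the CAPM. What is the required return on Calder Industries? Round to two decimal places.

Mean R_i = (9.9 − 13.3 + 1.2 + 12.4 − 10.4 + 4.3) / 6 = 0.6833%
Mean R_m = (6.9 − 5.9 + 0.5 + 7.7 − 8.0 + 1.6) / 6 = 0.4667%
Σ(R_i − R̄_i)(R_m − R̄_m) = 331.0267  ⇒  Cov = 331.0267 / 6 = 55.1711
Σ(R_m − R̄_m)² = 207.2133  ⇒  Var(R_m) = 207.2133 / 6 = 34.5356
β = Cov / Var(R_m) = 55.1711 / 34.5356 = 1.5975
MRP = 10.3% − 1.1% = 9.20%
E(R) = R_f + β × MRP = 1.1% + 1.5975 × 9.2% = 15.80%

15.80%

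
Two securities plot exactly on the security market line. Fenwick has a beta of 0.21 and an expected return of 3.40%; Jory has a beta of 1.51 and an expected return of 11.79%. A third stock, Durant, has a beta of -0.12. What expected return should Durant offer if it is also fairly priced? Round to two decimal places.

1.27%

MRP (SML slope) = (11.79% − 3.40%) / (1.51 − 0.21) = 8.39% / 1.30 = 6.4538%
R_f (intercept) = 3.40% − 0.21 × 6.4538% = 2.0447%
E(R_Durant) = R_f + β × MRP = 2.0447% + -0.12 × 6.4538% = 1.27%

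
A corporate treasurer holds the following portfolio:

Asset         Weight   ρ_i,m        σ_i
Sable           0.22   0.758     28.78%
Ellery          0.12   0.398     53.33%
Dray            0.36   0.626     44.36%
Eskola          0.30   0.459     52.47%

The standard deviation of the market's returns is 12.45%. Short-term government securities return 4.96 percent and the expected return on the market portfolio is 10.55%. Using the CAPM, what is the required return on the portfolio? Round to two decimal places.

15.99%

β_Sable = 0.758 × 28.78% / 12.45% = 1.7522
β_Ellery = 0.398 × 53.33% / 12.45% = 1.7048
β_Dray = 0.626 × 44.36% / 12.45% = 2.2305
β_Eskola = 0.459 × 52.47% / 12.45% = 1.9344
β_P = Σ w_i β_i = 0.22×1.7522 + 0.12×1.7048 + 0.36×2.2305 + 0.30×1.9344 = 1.9734
MRP = 10.55% − 4.96% = 5.59%
E(R_P) = R_f + β_P × MRP = 4.96% + 1.9734 × 5.59% = 15.99%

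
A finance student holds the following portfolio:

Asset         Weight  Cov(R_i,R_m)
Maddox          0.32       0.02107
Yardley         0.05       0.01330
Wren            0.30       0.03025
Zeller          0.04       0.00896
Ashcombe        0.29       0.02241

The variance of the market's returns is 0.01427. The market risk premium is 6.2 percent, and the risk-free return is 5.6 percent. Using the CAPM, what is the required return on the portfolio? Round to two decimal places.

15.74%

β_Maddox = 0.02107 / 0.01427 = 1.4765
β_Yardley = 0.01330 / 0.01427 = 0.9320
β_Wren = 0.03025 / 0.01427 = 2.1198
β_Zeller = 0.00896 / 0.01427 = 0.6279
β_Ashcombe = 0.02241 / 0.01427 = 1.5704
β_P = Σ w_i β_i = 0.32×1.4765 + 0.05×0.9320 + 0.30×2.1198 + 0.04×0.6279 + 0.29×1.5704 = 1.6356
E(R_P) = R_f + β_P × MRP = 5.6% + 1.6356 × 6.2% = 15.74%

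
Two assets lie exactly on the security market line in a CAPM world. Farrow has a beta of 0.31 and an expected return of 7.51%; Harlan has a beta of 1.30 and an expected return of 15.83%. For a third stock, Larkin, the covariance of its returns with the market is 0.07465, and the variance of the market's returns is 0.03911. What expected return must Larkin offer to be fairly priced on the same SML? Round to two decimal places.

20.95%

MRP = (15.83% − 7.51%) / (1.30 − 0.31) = 8.4040%
R_f = 7.51% − 0.31 × 8.4040% = 4.9048%
β_Larkin = Cov / Var(R_m) = 0.07465 / 0.03911 = 1.9087
E(R_Larkin) = R_f + β × MRP = 4.9048% + 1.9087 × 8.4040% = 20.95%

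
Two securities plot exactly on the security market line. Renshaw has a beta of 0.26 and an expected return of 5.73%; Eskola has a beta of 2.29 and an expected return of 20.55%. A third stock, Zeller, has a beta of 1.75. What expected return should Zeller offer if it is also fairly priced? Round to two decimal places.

MRP (SML slope) = (20.55% − 5.73%) / (2.29 − 0.26) = 14.82% / 2.03 = 7.3005%
R_f (intercept) = 5.73% − 0.26 × 7.3005% = 3.8319%
E(R_Zeller) = R_f + β × MRP = 3.8319% + 1.75 × 7.3005% = 16.61%

16.61%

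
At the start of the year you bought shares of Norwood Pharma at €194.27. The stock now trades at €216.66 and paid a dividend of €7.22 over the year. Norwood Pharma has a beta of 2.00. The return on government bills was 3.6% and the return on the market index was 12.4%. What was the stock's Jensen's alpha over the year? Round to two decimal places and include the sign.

Realised HPR = (P1 + D1 − P0) / P0 = (216.66 + 7.22 − 194.27) / 194.27 = 29.61 / 194.27 = 15.2417%
MRP = 12.4% − 3.6% = 8.80%
CAPM required = R_f + β·MRP = 3.6% + 2.00 × 8.8% = 21.2000%
α = realised − required = 15.2417% − 21.2000% = -5.96%

-5.96%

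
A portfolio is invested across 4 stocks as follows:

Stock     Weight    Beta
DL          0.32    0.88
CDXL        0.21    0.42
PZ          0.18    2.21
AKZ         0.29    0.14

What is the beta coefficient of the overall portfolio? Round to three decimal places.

0.808

β_P = Σ w_i β_i = 0.32×0.88 + 0.21×0.42 + 0.18×2.21 + 0.29×0.14 = 0.8082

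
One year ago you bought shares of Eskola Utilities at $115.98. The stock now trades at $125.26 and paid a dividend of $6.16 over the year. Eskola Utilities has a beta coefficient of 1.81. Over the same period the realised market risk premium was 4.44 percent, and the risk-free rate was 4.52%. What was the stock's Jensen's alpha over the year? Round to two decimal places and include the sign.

+0.76%

Realised HPR = (P1 + D1 − P0) / P0 = (125.26 + 6.16 − 115.98) / 115.98 = 15.44 / 115.98 = 13.3126%
CAPM required = R_f + β·MRP = 4.52% + 1.81 × 4.44% = 12.5564%
α = realised − required = 13.3126% − 12.5564% = +0.76%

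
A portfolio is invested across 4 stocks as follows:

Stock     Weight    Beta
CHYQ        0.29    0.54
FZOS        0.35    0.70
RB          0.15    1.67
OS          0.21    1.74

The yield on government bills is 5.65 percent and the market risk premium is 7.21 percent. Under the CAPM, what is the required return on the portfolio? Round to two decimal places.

β_P = Σ w_i β_i = 0.29×0.54 + 0.35×0.70 + 0.15×1.67 + 0.21×1.74 = 1.0175
E(R_P) = R_f + β_P × MRP = 5.65% + 1.0175 × 7.21% = 12.99%

12.99%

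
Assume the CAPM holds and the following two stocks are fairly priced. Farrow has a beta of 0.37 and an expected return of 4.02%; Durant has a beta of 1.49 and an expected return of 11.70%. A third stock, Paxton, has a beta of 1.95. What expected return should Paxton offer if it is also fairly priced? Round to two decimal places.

14.85%

MRP (SML slope) = (11.70% − 4.02%) / (1.49 − 0.37) = 7.68% / 1.12 = 6.8571%
R_f (intercept) = 4.02% − 0.37 × 6.8571% = 1.4829%
E(R_Paxton) = R_f + β × MRP = 1.4829% + 1.95 × 6.8571% = 14.85%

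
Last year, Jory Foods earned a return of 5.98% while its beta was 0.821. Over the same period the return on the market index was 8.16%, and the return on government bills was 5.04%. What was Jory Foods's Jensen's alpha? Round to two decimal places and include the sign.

-1.62%

Market excess return = 8.16% − 5.04% = 3.12%
CAPM benchmark = R_f + β(R_m − R_f) = 5.04% + 0.821 × 3.12% = 7.60152%
α = actual − benchmark = 5.98% − 7.60152% = -1.62%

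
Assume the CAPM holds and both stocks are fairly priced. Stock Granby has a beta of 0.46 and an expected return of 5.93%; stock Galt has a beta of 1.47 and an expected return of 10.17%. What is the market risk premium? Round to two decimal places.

Both satisfy E(R) = R_f + β·MRP, so the slope of the SML is
MRP = (10.17% − 5.93%) / (1.47 − 0.46) = 4.24% / 1.01 = 4.1980%

4.20%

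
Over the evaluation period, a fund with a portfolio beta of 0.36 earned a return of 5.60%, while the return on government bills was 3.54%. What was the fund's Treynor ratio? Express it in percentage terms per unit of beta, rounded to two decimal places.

5.72%

Treynor = (R_P − R_f) / β_P = (5.60% − 3.54%) / 0.3600 = 2.06% / 0.3600 = 5.72%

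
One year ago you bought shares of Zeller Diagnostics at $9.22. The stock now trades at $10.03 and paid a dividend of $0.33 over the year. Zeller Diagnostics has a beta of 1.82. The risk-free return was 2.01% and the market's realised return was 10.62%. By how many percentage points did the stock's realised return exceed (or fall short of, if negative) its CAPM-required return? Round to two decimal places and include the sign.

Realised HPR = (P1 + D1 − P0) / P0 = (10.03 + 0.33 − 9.22) / 9.22 = 1.14 / 9.22 = 12.3644%
MRP = 10.62% − 2.01% = 8.61%
CAPM required = R_f + β·MRP = 2.01% + 1.82 × 8.61% = 17.6802%
α = realised − required = 12.3644% − 17.6802% = -5.32%

-5.32%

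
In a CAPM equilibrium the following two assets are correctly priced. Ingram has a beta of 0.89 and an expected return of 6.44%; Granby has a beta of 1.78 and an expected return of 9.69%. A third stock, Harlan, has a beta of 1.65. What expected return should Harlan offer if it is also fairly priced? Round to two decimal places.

9.22%

MRP (SML slope) = (9.69% − 6.44%) / (1.78 − 0.89) = 3.25% / 0.89 = 3.6517%
R_f (intercept) = 6.44% − 0.89 × 3.6517% = 3.1900%
E(R_Harlan) = R_f + β × MRP = 3.1900% + 1.65 × 3.6517% = 9.22%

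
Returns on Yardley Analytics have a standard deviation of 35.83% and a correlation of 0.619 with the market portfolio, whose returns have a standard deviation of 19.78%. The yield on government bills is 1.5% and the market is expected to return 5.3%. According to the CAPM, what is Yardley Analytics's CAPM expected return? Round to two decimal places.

5.76%

β = ρ × σ_i / σ_m = 0.619 × 35.83% / 19.78% = 1.1213
MRP = 5.3% − 1.5% = 3.80%
E(R) = 1.5% + 1.1213 × 3.8% = 5.76%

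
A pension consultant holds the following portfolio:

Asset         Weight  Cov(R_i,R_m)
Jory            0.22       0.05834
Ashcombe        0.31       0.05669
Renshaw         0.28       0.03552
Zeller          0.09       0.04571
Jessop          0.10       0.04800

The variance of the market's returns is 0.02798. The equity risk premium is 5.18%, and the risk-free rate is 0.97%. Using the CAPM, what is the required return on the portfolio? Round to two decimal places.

β_Jory = 0.05834 / 0.02798 = 2.0851
β_Ashcombe = 0.05669 / 0.02798 = 2.0261
β_Renshaw = 0.03552 / 0.02798 = 1.2695
β_Zeller = 0.04571 / 0.02798 = 1.6337
β_Jessop = 0.04800 / 0.02798 = 1.7155
β_P = Σ w_i β_i = 0.22×2.0851 + 0.31×2.0261 + 0.28×1.2695 + 0.09×1.6337 + 0.10×1.7155 = 1.7609
E(R_P) = R_f + β_P × MRP = 0.97% + 1.7609 × 5.18% = 10.09%

10.09%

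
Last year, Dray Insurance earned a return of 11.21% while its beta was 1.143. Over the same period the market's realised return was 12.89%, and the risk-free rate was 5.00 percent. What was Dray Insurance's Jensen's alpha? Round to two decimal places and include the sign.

Market excess return = 12.89% − 5.00% = 7.89%
CAPM benchmark = R_f + β(R_m − R_f) = 5.00% + 1.143 × 7.89% = 14.01827%
α = actual − benchmark = 11.21% − 14.01827% = -2.81%

-2.81%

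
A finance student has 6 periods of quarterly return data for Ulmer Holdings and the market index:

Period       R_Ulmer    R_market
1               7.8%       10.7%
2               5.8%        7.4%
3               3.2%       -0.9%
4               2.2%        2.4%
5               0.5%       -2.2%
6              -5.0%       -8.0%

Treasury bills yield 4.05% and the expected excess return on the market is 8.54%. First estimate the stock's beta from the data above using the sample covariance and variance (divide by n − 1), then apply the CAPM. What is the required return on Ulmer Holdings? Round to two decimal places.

Mean R_i = (7.8 + 5.8 + 3.2 + 2.2 + 0.5 − 5.0) / 6 = 2.4167%
Mean R_m = (10.7 + 7.4 − 0.9 + 2.4 − 2.2 − 8.0) / 6 = 1.5667%
Σ(R_i − R̄_i)(R_m − R̄_m) = 144.9633  ⇒  Cov = 144.9633 / 5 = 28.9927
Σ(R_m − R̄_m)² = 229.9333  ⇒  Var(R_m) = 229.9333 / 5 = 45.9867
β = Cov / Var(R_m) = 28.9927 / 45.9867 = 0.6305
E(R) = R_f + β × MRP = 4.05% + 0.6305 × 8.54% = 9.43%

9.43%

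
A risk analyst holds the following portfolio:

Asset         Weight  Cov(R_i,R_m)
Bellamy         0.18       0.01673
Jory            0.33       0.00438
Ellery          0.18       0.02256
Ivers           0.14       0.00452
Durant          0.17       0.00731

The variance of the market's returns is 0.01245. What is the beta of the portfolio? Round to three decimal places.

β_Bellamy = 0.01673 / 0.01245 = 1.3438
β_Jory = 0.00438 / 0.01245 = 0.3518
β_Ellery = 0.02256 / 0.01245 = 1.8120
β_Ivers = 0.00452 / 0.01245 = 0.3631
β_Durant = 0.00731 / 0.01245 = 0.5871
β_P = Σ w_i β_i = 0.18×1.3438 + 0.33×0.3518 + 0.18×1.8120 + 0.14×0.3631 + 0.17×0.5871 = 0.8348

0.835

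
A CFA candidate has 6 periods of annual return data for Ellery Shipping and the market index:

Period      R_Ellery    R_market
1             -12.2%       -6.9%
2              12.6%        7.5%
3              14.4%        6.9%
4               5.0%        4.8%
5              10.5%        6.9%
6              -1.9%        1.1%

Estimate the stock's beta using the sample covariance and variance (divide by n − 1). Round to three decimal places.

1.787

Mean R_i = (-12.2 + 12.6 + 14.4 + 5.0 + 10.5 − 1.9) / 6 = 4.7333%
Mean R_m = (-6.9 + 7.5 + 6.9 + 4.8 + 6.9 + 1.1) / 6 = 3.3833%
Σ(R_i − R̄_i)(R_m − R̄_m) = 276.3133  ⇒  Cov = 276.3133 / 5 = 55.2627
Σ(R_m − R̄_m)² = 154.6483  ⇒  Var(R_m) = 154.6483 / 5 = 30.9297
β = Cov / Var(R_m) = 55.2627 / 30.9297 = 1.7867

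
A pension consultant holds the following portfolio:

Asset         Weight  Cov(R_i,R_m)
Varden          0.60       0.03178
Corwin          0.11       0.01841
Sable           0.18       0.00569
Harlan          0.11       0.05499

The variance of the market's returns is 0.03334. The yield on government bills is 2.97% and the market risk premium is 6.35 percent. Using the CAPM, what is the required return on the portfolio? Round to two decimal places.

8.33%

β_Varden = 0.03178 / 0.03334 = 0.9532
β_Corwin = 0.01841 / 0.03334 = 0.5522
β_Sable = 0.00569 / 0.03334 = 0.1707
β_Harlan = 0.05499 / 0.03334 = 1.6494
β_P = Σ w_i β_i = 0.60×0.9532 + 0.11×0.5522 + 0.18×0.1707 + 0.11×1.6494 = 0.8448
E(R_P) = R_f + β_P × MRP = 2.97% + 0.8448 × 6.35% = 8.33%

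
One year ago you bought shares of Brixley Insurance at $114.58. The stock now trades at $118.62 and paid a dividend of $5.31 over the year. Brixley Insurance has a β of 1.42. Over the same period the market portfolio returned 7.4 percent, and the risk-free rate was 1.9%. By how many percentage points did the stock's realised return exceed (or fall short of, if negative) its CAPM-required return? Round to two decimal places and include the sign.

-1.55%

Realised HPR = (P1 + D1 − P0) / P0 = (118.62 + 5.31 − 114.58) / 114.58 = 9.35 / 114.58 = 8.1602%
MRP = 7.4% − 1.9% = 5.50%
CAPM required = R_f + β·MRP = 1.9% + 1.42 × 5.5% = 9.7100%
α = realised − required = 8.1602% − 9.7100% = -1.55%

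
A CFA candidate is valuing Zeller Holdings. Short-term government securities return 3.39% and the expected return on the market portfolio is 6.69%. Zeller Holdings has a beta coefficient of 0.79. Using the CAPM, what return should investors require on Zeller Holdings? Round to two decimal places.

6.00%

Market risk premium = E(R_m) − R_f = 6.69% − 3.39% = 3.30%
E(R) = R_f + β × MRP = 3.39% + 0.79 × 3.30% = 6.00%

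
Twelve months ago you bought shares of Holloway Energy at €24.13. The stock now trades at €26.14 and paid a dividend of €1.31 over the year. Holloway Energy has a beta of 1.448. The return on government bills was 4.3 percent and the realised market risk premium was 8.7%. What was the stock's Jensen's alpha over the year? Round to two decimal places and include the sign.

-3.14%

Realised HPR = (P1 + D1 − P0) / P0 = (26.14 + 1.31 − 24.13) / 24.13 = 3.32 / 24.13 = 13.7588%
CAPM required = R_f + β·MRP = 4.3% + 1.448 × 8.7% = 16.8976%
α = realised − required = 13.7588% − 16.8976% = -3.14%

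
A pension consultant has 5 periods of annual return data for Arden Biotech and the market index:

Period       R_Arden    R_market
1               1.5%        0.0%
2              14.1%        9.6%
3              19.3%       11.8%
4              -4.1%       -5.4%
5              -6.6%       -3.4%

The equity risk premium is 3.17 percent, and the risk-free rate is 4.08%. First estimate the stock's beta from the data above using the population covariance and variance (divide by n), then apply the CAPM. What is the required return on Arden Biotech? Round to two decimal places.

8.65%

Mean R_i = (1.5 + 14.1 + 19.3 − 4.1 − 6.6) / 5 = 4.8400%
Mean R_m = (0.0 + 9.6 + 11.8 − 5.4 − 3.4) / 5 = 2.5200%
Σ(R_i − R̄_i)(R_m − R̄_m) = 346.6960  ⇒  Cov = 346.6960 / 5 = 69.3392
Σ(R_m − R̄_m)² = 240.3680  ⇒  Var(R_m) = 240.3680 / 5 = 48.0736
β = Cov / Var(R_m) = 69.3392 / 48.0736 = 1.4424
E(R) = R_f + β × MRP = 4.08% + 1.4424 × 3.17% = 8.65%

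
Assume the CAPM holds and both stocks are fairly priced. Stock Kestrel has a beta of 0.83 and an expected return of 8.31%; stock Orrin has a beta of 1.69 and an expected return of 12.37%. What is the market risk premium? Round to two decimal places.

Both satisfy E(R) = R_f + β·MRP, so the slope of the SML is
MRP = (12.37% − 8.31%) / (1.69 − 0.83) = 4.06% / 0.86 = 4.7209%

4.72%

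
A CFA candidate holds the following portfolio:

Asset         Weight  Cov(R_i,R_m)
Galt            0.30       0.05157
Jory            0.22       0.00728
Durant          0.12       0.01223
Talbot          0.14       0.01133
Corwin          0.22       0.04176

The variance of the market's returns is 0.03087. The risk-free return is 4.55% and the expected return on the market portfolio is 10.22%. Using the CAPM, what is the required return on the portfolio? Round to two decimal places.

β_Galt = 0.05157 / 0.03087 = 1.6706
β_Jory = 0.00728 / 0.03087 = 0.2358
β_Durant = 0.01223 / 0.03087 = 0.3962
β_Talbot = 0.01133 / 0.03087 = 0.3670
β_Corwin = 0.04176 / 0.03087 = 1.3528
β_P = Σ w_i β_i = 0.30×1.6706 + 0.22×0.2358 + 0.12×0.3962 + 0.14×0.3670 + 0.22×1.3528 = 0.9496
MRP = 10.22% − 4.55% = 5.67%
E(R_P) = R_f + β_P × MRP = 4.55% + 0.9496 × 5.67% = 9.93%

9.93%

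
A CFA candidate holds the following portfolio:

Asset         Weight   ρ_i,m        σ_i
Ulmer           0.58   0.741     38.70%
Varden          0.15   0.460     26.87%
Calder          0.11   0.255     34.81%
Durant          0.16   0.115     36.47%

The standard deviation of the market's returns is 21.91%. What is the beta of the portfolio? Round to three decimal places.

0.919

β_Ulmer = 0.741 × 38.70% / 21.91% = 1.3088
β_Varden = 0.460 × 26.87% / 21.91% = 0.5641
β_Calder = 0.255 × 34.81% / 21.91% = 0.4051
β_Durant = 0.115 × 36.47% / 21.91% = 0.1914
β_P = Σ w_i β_i = 0.58×1.3088 + 0.15×0.5641 + 0.11×0.4051 + 0.16×0.1914 = 0.9189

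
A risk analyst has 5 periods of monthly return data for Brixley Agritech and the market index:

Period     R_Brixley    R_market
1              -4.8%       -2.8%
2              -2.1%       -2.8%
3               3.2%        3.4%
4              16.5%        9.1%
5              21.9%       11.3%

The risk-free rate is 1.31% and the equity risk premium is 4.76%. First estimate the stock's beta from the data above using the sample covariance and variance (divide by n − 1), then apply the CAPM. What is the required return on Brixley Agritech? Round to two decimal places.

9.68%

Mean R_i = (-4.8 − 2.1 + 3.2 + 16.5 + 21.9) / 5 = 6.9400%
Mean R_m = (-2.8 − 2.8 + 3.4 + 9.1 + 11.3) / 5 = 3.6400%
Σ(R_i − R̄_i)(R_m − R̄_m) = 301.5120  ⇒  Cov = 301.5120 / 4 = 75.3780
Σ(R_m − R̄_m)² = 171.4920  ⇒  Var(R_m) = 171.4920 / 4 = 42.8730
β = Cov / Var(R_m) = 75.3780 / 42.8730 = 1.7582
E(R) = R_f + β × MRP = 1.31% + 1.7582 × 4.76% = 9.68%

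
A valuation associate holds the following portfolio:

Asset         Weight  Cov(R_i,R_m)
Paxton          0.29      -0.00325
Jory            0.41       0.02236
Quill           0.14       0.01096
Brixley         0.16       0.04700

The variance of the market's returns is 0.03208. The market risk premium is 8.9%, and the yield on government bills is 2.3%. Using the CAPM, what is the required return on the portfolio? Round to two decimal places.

β_Paxton = -0.00325 / 0.03208 = -0.1013
β_Jory = 0.02236 / 0.03208 = 0.6970
β_Quill = 0.01096 / 0.03208 = 0.3416
β_Brixley = 0.04700 / 0.03208 = 1.4651
β_P = Σ w_i β_i = 0.29×-0.1013 + 0.41×0.6970 + 0.14×0.3416 + 0.16×1.4651 = 0.5386
E(R_P) = R_f + β_P × MRP = 2.3% + 0.5386 × 8.9% = 7.09%

7.09%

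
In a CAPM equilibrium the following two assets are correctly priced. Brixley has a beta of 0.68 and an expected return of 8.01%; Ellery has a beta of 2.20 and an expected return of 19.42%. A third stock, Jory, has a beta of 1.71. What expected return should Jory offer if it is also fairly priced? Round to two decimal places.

MRP (SML slope) = (19.42% − 8.01%) / (2.20 − 0.68) = 11.41% / 1.52 = 7.5066%
R_f (intercept) = 8.01% − 0.68 × 7.5066% = 2.9055%
E(R_Jory) = R_f + β × MRP = 2.9055% + 1.71 × 7.5066% = 15.74%

15.74%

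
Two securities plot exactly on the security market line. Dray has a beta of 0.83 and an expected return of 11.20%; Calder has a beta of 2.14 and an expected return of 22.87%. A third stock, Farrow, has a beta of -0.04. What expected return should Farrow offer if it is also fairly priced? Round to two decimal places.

3.45%

MRP (SML slope) = (22.87% − 11.20%) / (2.14 − 0.83) = 11.67% / 1.31 = 8.9084%
R_f (intercept) = 11.20% − 0.83 × 8.9084% = 3.8060%
E(R_Farrow) = R_f + β × MRP = 3.8060% + -0.04 × 8.9084% = 3.45%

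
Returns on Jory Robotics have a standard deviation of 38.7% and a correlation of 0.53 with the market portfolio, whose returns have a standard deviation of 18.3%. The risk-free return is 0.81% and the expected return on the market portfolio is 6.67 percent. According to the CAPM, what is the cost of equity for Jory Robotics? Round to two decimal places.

7.38%

β = ρ × σ_i / σ_m = 0.53 × 38.7% / 18.3% = 1.1208
MRP = 6.67% − 0.81% = 5.86%
E(R) = 0.81% + 1.1208 × 5.86% = 7.38%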